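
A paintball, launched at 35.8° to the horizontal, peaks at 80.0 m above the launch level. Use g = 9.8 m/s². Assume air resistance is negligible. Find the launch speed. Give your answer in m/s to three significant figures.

67.7 m/s

At the peak v_y = 0, so v_y0 = √(2gH) = √(2 × 9.80 × 80.0) = 39.60 m/s.
v_y0 = v₀ sin θ ⇒ v₀ = 39.60 / sin 35.8° = 67.69 m/s.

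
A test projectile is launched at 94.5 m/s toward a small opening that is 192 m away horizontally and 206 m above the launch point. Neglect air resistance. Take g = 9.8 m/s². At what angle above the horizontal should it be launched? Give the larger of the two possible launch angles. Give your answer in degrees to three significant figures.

83.0°

Trajectory: y = x tanθ − g x² (1 + tan²θ)/(2v₀²). With x = 192, y = 206, v₀ = 94.5, g = 9.80:
20.23 tan²θ − 192 tanθ + (226.2) = 0.
tanθ = [192 ± √(192² − 4 × 20.23 × (226.2))] / (2 × 20.23) = (192 ± 136.2) / 40.45, giving tanθ = 1.378 or 8.114.
θ = 54.04° or 82.97°; the larger is 82.97°.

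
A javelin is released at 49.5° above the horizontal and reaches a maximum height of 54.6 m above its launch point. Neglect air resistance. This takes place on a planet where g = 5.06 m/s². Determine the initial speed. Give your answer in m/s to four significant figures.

At the peak v_y = 0, so v_y0 = √(2gH) = √(2 × 5.06 × 54.6) = 23.51 m/s.
v_y0 = v₀ sin θ ⇒ v₀ = 23.51 / sin 49.5° = 30.91 m/s.

30.91 m/s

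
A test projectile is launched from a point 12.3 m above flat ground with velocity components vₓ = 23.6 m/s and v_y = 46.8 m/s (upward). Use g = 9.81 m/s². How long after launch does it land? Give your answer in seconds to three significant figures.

9.80 s

The projectile lands when y = 12.3 + (46.80) t − ½·9.81·t² = 0. Positive root: t = (46.80 + √(46.80² + 2·9.81·12.3)) / 9.81 = (46.80 + 49.31) / 9.81 = 9.797 s.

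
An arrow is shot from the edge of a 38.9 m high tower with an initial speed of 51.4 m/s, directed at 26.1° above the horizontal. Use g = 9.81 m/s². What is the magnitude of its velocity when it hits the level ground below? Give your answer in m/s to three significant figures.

Horizontal component vₓ = 51.40 cos 26.1° = 46.16 m/s; vertical v_y0 = 51.40 sin 26.1° = 22.61 m/s.
Vertical motion (up positive, ground at y = 0): 4.905 t² − (22.61) t − 38.9 = 0, so t = (22.61 + √(22.61² + 2·9.81·38.9)) / 9.81 = (22.61 + 35.70) / 9.81 = 5.944 s.
Vertical velocity at impact: v_y = v_y0 − g t = 22.61 − 9.81 × 5.944 = −35.70 m/s.
Speed: |v| = √(vₓ² + v_y²) = √(46.16² + 35.70²) = 58.35 m/s.

58.4 m/s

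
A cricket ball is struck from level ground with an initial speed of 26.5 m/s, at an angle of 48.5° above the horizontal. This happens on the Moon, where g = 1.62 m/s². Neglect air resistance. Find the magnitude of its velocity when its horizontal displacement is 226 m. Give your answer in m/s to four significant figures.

17.59 m/s

Resolve: vₓ = 26.50 cos 48.5° = 17.56 m/s and v_y0 = 26.50 sin 48.5° = 19.85 m/s.
x = vₓ t ⇒ t = 226/17.56 = 12.87 s.
Vertical velocity there: v_y = v_y0 − g t = 19.85 − 1.62 × 12.87 = −1.003 m/s.
Speed: √(vₓ² + v_y²) = √(17.56² + 1.003²) = 17.59 m/s.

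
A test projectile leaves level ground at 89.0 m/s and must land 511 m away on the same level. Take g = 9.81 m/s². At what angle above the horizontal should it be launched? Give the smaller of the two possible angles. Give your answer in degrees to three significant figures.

From R = (v₀²/g) sin 2θ: sin 2θ = 9.81 × 511 / 7921.0 = 0.6329.
2θ = 39.26° or 180° − 39.26° = 140.7°, so θ = 19.63° or 70.37°.
The smaller angle is 19.63°.

19.6°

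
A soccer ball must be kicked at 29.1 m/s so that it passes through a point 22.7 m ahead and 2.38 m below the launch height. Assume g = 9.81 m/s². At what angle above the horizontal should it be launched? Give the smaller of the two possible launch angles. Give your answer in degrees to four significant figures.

Trajectory: y = x tanθ − g x² (1 + tan²θ)/(2v₀²). With x = 22.7, y = −2.38, v₀ = 29.1, g = 9.81:
2.985 tan²θ − 22.7 tanθ + (0.6047) = 0.
tanθ = [22.7 ± √(22.7² − 4 × 2.985 × (0.6047))] / (2 × 2.985) = (22.7 ± 22.54) / 5.969, giving tanθ = 0.02673 or 7.579.
θ = 1.531° or 82.48°; the smaller is 1.531°.

1.531°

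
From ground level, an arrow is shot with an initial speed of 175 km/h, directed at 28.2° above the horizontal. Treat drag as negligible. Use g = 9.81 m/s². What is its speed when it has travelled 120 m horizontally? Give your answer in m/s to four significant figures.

Convert: 175 km/h = 175/3.6 = 48.61 m/s.
Resolve: vₓ = 48.61 cos 28.2° = 42.84 m/s and v_y0 = 48.61 sin 28.2° = 22.97 m/s.
At x = 120 m, t = x/vₓ = 120/42.84 = 2.801 s.
Vertical velocity there: v_y = v_y0 − g t = 22.97 − 9.81 × 2.801 = −4.507 m/s.
Speed: √(vₓ² + v_y²) = √(42.84² + 4.507²) = 43.08 m/s.

43.08 m/s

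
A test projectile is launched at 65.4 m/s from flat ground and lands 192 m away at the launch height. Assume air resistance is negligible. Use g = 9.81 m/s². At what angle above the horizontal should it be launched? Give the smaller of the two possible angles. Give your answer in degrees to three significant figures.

From R = (v₀²/g) sin 2θ: sin 2θ = 9.81 × 192 / 4277.2 = 0.4404.
2θ = 26.13° or 180° − 26.13° = 153.9°, so θ = 13.06° or 76.94°.
The smaller angle is 13.06°.

13.1°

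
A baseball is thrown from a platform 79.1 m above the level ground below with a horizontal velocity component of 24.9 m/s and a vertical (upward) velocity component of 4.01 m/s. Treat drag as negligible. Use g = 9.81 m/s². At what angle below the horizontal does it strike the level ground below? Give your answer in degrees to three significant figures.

Vertical motion (up positive, ground at y = 0): 4.905 t² − (4.010) t − 79.1 = 0, so t = (4.010 + √(4.010² + 2·9.81·79.1)) / 9.81 = (4.010 + 39.60) / 9.81 = 4.445 s.
At impact: v_y = v_y0 − g t = −39.60 m/s; vₓ = 24.90 m/s.
Angle below horizontal: arctan(|v_y|/vₓ) = arctan(39.60/24.90) = 57.84°.

57.8°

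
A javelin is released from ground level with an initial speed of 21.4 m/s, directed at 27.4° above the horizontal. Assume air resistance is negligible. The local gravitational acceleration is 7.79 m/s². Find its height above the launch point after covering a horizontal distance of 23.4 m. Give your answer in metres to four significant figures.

6.221 m

Resolve: vₓ = 21.40 cos 27.4° = 19.00 m/s and v_y0 = 21.40 sin 27.4° = 9.848 m/s.
At x = 23.4 m, t = x/vₓ = 23.4/19.00 = 1.232 s.
Height: y = v_y0 t − ½ g t² = 9.848 × 1.232 − 3.895 × 1.232² = 12.13 − 5.908 = 6.221 m.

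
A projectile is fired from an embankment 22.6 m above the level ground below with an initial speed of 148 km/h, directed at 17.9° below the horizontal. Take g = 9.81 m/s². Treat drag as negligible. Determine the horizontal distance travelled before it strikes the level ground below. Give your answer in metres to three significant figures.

Convert: 148 km/h = 148/3.6 = 41.11 m/s.
Resolve: vₓ = 41.11 cos 17.9° = 39.12 m/s and v_y0 = −12.64 m/s (downward).
With up positive and y = 0 at the ground: y(t) = 22.6 + (−12.64) t − 4.905 t². Setting y = 0 and taking the positive root: t = [−12.64 + √(12.64² + 2·9.81·22.6)] / 9.81 = (−12.64 + 24.56) / 9.81 = 1.215 s.
Horizontal distance: R = vₓ t = 39.12 × 1.215 = 47.54 m.

47.5 m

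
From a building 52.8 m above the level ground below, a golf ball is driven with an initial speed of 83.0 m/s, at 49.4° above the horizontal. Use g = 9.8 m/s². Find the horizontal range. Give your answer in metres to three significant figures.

737 m

Resolve: vₓ = 83.00 cos 49.4° = 54.01 m/s and v_y0 = 83.00 sin 49.4° = 63.02 m/s.
Vertical motion (up positive, ground at y = 0): 4.900 t² − (63.02) t − 52.8 = 0, so t = (63.02 + √(63.02² + 2·9.80·52.8)) / 9.80 = (63.02 + 70.76) / 9.80 = 13.65 s.
Horizontal distance: R = vₓ t = 54.01 × 13.65 = 737.3 m.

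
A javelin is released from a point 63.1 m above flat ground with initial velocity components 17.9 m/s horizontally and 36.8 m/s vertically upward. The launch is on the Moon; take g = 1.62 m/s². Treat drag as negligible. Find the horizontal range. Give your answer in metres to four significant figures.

842.8 m

Vertical motion (up positive, ground at y = 0): 0.8100 t² − (36.80) t − 63.1 = 0, so t = (36.80 + √(36.80² + 2·1.62·63.1)) / 1.62 = (36.80 + 39.48) / 1.62 = 47.09 s.
Horizontal distance: R = vₓ t = 17.90 × 47.09 = 842.8 m.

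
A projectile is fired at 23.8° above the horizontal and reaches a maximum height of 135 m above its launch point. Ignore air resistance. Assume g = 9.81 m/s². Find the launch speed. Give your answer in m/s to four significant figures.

At the peak v_y = 0, so v_y0 = √(2gH) = √(2 × 9.81 × 135) = 51.47 m/s.
v_y0 = v₀ sin θ ⇒ v₀ = 51.47 / sin 23.8° = 127.5 m/s.

127.5 m/s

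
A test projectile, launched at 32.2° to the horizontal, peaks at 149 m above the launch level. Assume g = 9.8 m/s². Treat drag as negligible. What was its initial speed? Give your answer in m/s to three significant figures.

At the peak v_y = 0, so v_y0 = √(2gH) = √(2 × 9.80 × 149) = 54.04 m/s.
v_y0 = v₀ sin θ ⇒ v₀ = 54.04 / sin 32.2° = 101.4 m/s.

101 m/s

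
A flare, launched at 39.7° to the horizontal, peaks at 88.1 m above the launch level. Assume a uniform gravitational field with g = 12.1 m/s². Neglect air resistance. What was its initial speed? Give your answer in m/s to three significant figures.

72.3 m/s

At the peak v_y = 0, so v_y0 = √(2gH) = √(2 × 12.1 × 88.1) = 46.17 m/s.
v_y0 = v₀ sin θ ⇒ v₀ = 46.17 / sin 39.7° = 72.29 m/s.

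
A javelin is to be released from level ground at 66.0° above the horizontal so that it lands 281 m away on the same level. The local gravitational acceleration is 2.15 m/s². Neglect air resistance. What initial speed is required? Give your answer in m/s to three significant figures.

Level-ground range: R = v₀² sin(2θ)/g, so v₀ = √(gR / sin 2θ).
v₀ = √(2.15 × 281 / sin 132.0°) = √(604.2 / 0.7431) = √812.96 = 28.51 m/s.

28.5 m/s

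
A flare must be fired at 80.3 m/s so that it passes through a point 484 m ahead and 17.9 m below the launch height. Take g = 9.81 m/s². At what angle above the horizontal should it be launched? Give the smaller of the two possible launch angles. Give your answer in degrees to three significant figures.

Trajectory: y = x tanθ − g x² (1 + tan²θ)/(2v₀²). With x = 484, y = −17.9, v₀ = 80.3, g = 9.81:
178.2 tan²θ − 484 tanθ + (160.3) = 0.
tanθ = [484 ± √(484² − 4 × 178.2 × (160.3))] / (2 × 178.2) = (484 ± 346.4) / 356.4, giving tanθ = 0.3861 or 2.330.
θ = 21.11° or 66.77°; the smaller is 21.11°.

21.1°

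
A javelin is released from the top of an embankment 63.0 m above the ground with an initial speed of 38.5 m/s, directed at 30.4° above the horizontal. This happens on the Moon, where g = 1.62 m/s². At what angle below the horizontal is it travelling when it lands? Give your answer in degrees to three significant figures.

Horizontal component vₓ = 38.50 cos 30.4° = 33.21 m/s; vertical v_y0 = 38.50 sin 30.4° = 19.48 m/s.
With up positive and y = 0 at the ground: y(t) = 63.0 + (19.48) t − 0.8100 t². Setting y = 0 and taking the positive root: t = [19.48 + √(19.48² + 2·1.62·63.0)] / 1.62 = (19.48 + 24.16) / 1.62 = 26.94 s.
At impact: v_y = v_y0 − g t = −24.16 m/s; vₓ = 33.21 m/s.
Angle below horizontal: arctan(|v_y|/vₓ) = arctan(24.16/33.21) = 36.04°.

36.0°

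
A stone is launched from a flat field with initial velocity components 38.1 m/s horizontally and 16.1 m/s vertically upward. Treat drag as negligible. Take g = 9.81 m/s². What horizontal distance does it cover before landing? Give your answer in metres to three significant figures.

Flight time T = 2 v_y0 / g = 3.282 s.
Horizontal distance R = vₓ T = 38.10 × 3.282 = 125.1 m.

125 m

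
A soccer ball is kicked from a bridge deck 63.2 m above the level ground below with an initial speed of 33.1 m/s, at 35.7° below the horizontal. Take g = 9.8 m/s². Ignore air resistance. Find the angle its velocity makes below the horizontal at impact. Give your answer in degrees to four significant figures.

56.20°

Horizontal component vₓ = 33.10 cos 35.7° = 26.88 m/s; vertical v_y0 = −19.32 m/s (downward).
The projectile lands when y = 63.2 + (−19.32) t − ½·9.80·t² = 0. Positive root: t = (−19.32 + √(19.32² + 2·9.80·63.2)) / 9.80 = (−19.32 + 40.15) / 9.80 = 2.126 s.
At impact: v_y = v_y0 − g t = −40.15 m/s; vₓ = 26.88 m/s.
Angle below horizontal: arctan(|v_y|/vₓ) = arctan(40.15/26.88) = 56.20°.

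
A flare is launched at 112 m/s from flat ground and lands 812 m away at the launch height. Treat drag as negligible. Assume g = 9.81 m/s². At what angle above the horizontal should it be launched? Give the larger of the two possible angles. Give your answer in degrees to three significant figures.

From R = (v₀²/g) sin 2θ: sin 2θ = 9.81 × 812 / 12544 = 0.6350.
2θ = 39.42° or 180° − 39.42° = 140.6°, so θ = 19.71° or 70.29°.
The larger angle is 70.29°.

70.3°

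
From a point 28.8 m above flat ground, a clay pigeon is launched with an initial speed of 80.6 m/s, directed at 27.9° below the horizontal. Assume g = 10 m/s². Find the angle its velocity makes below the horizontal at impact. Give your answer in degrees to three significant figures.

32.1°

vₓ = 80.60 cos 27.9° = 71.23 m/s; v_y0 = −37.72 m/s (downward).
With up positive and y = 0 at the ground: y(t) = 28.8 + (−37.72) t − 5.000 t². Setting y = 0 and taking the positive root: t = [−37.72 + √(37.72² + 2·10.0·28.8)] / 10.0 = (−37.72 + 44.70) / 10.0 = 0.6989 s.
At impact: v_y = v_y0 − g t = −44.70 m/s; vₓ = 71.23 m/s.
Angle below horizontal: arctan(|v_y|/vₓ) = arctan(44.70/71.23) = 32.11°.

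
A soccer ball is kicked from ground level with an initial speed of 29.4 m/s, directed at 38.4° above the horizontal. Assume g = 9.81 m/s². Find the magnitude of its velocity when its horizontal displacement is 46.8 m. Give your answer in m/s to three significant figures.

23.1 m/s

vₓ = 29.40 cos 38.4° = 23.04 m/s; v_y0 = 29.40 sin 38.4° = 18.26 m/s.
Time to reach x = 46.8 m: t = x/vₓ = 46.8/23.04 = 2.031 s.
Vertical velocity there: v_y = v_y0 − g t = 18.26 − 9.81 × 2.031 = −1.664 m/s.
Speed: √(vₓ² + v_y²) = √(23.04² + 1.664²) = 23.10 m/s.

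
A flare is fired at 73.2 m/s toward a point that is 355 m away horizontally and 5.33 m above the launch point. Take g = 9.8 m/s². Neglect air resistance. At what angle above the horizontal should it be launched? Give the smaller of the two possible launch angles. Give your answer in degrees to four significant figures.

Trajectory: y = x tanθ − g x² (1 + tan²θ)/(2v₀²). With x = 355, y = 5.33, v₀ = 73.2, g = 9.80:
115.2 tan²θ − 355 tanθ + (120.6) = 0.
tanθ = [355 ± √(355² − 4 × 115.2 × (120.6))] / (2 × 115.2) = (355 ± 265.4) / 230.5, giving tanθ = 0.3887 or 2.692.
θ = 21.24° or 69.62°; the smaller is 21.24°.

21.24°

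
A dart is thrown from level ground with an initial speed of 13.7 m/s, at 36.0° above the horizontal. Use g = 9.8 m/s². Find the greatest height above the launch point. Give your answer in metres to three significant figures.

Resolve: vₓ = 13.70 cos 36.0° = 11.08 m/s and v_y0 = 13.70 sin 36.0° = 8.053 m/s.
At the apex v_y = 0, so H = v_y0²/(2g) = 8.053²/19.60 = 3.308 m.

3.31 m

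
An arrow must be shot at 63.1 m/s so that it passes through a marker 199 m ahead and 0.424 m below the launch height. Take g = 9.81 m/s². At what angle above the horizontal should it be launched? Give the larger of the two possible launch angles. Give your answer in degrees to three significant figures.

75.3°

Trajectory: y = x tanθ − g x² (1 + tan²θ)/(2v₀²). With x = 199, y = −0.424, v₀ = 63.1, g = 9.81:
48.79 tan²θ − 199 tanθ + (48.36) = 0.
tanθ = [199 ± √(199² − 4 × 48.79 × (48.36))] / (2 × 48.79) = (199 ± 173.7) / 97.57, giving tanθ = 0.2595 or 3.820.
θ = 14.55° or 75.33°; the larger is 75.33°.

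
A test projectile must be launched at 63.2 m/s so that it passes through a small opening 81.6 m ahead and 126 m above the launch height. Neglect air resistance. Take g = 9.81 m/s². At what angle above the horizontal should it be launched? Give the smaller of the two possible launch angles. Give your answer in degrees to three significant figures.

Trajectory: y = x tanθ − g x² (1 + tan²θ)/(2v₀²). With x = 81.6, y = 126, v₀ = 63.2, g = 9.81:
8.177 tan²θ − 81.6 tanθ + (134.2) = 0.
tanθ = [81.6 ± √(81.6² − 4 × 8.177 × (134.2))] / (2 × 8.177) = (81.6 ± 47.64) / 16.35, giving tanθ = 2.076 or 7.903.
θ = 64.28° or 82.79°; the smaller is 64.28°.

64.3°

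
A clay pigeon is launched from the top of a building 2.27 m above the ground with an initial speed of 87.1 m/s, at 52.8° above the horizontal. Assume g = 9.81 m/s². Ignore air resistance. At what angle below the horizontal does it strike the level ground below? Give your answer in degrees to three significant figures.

Components: vₓ = 87.10 cos 52.8° = 52.66 m/s, v_y0 = 87.10 sin 52.8° = 69.38 m/s.
The projectile lands when y = 2.27 + (69.38) t − ½·9.81·t² = 0. Positive root: t = (69.38 + √(69.38² + 2·9.81·2.27)) / 9.81 = (69.38 + 69.70) / 9.81 = 14.18 s.
At impact: v_y = v_y0 − g t = −69.70 m/s; vₓ = 52.66 m/s.
Angle below horizontal: arctan(|v_y|/vₓ) = arctan(69.70/52.66) = 52.93°.

52.9°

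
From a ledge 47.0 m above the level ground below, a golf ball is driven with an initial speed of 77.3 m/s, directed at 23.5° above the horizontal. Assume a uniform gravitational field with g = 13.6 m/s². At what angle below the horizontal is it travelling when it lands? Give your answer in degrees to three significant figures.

Horizontal component vₓ = 77.30 cos 23.5° = 70.89 m/s; vertical v_y0 = 77.30 sin 23.5° = 30.82 m/s.
The projectile lands when y = 47.0 + (30.82) t − ½·13.6·t² = 0. Positive root: t = (30.82 + √(30.82² + 2·13.6·47.0)) / 13.6 = (30.82 + 47.21) / 13.6 = 5.738 s.
At impact: v_y = v_y0 − g t = −47.21 m/s; vₓ = 70.89 m/s.
Angle below horizontal: arctan(|v_y|/vₓ) = arctan(47.21/70.89) = 33.66°.

33.7°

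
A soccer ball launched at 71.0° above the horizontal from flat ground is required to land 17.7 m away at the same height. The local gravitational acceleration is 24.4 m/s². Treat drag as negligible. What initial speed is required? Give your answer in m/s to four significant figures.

26.49 m/s

Level-ground range: R = v₀² sin(2θ)/g, so v₀ = √(gR / sin 2θ).
v₀ = √(24.4 × 17.7 / sin 142.0°) = √(431.9 / 0.6157) = √701.49 = 26.49 m/s.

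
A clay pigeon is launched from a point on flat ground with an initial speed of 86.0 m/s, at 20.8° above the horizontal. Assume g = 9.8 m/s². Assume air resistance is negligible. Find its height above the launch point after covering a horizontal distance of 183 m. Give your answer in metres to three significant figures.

44.1 m

Resolve: vₓ = 86.00 cos 20.8° = 80.40 m/s and v_y0 = 86.00 sin 20.8° = 30.54 m/s.
Time to reach x = 183 m: t = x/vₓ = 183/80.40 = 2.276 s.
Height: y = v_y0 t − ½ g t² = 30.54 × 2.276 − 4.900 × 2.276² = 69.52 − 25.39 = 44.13 m.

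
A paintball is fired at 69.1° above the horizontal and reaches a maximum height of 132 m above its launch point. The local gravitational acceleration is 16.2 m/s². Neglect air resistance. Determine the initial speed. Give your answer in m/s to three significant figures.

70.0 m/s

At the peak v_y = 0, so v_y0 = √(2gH) = √(2 × 16.2 × 132) = 65.40 m/s.
v_y0 = v₀ sin θ ⇒ v₀ = 65.40 / sin 69.1° = 70.00 m/s.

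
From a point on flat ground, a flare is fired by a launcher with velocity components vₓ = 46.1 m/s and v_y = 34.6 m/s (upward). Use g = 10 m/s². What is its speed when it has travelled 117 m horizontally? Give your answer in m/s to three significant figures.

47.0 m/s

At x = 117 m, t = x/vₓ = 117/46.10 = 2.538 s.
Vertical velocity there: v_y = v_y0 − g t = 34.60 − 10.0 × 2.538 = 9.220 m/s.
Speed: √(vₓ² + v_y²) = √(46.10² + 9.220²) = 47.01 m/s.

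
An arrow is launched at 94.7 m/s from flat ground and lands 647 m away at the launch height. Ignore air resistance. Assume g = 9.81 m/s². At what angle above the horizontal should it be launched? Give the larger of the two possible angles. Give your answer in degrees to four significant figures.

From R = (v₀²/g) sin 2θ: sin 2θ = 9.81 × 647 / 8968.1 = 0.7077.
2θ = 45.05° or 180° − 45.05° = 134.9°, so θ = 22.53° or 67.47°.
The larger angle is 67.47°.

67.47°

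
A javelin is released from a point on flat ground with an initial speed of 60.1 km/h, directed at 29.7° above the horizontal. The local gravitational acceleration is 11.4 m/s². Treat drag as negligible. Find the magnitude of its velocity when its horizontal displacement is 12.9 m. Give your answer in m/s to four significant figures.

14.62 m/s

Convert: 60.1 km/h = 60.1/3.6 = 16.69 m/s.
Horizontal component vₓ = 16.69 cos 29.7° = 14.50 m/s; vertical v_y0 = 16.69 sin 29.7° = 8.271 m/s.
At x = 12.9 m, t = x/vₓ = 12.9/14.50 = 0.8896 s.
Vertical velocity there: v_y = v_y0 − g t = 8.271 − 11.4 × 0.8896 = −1.870 m/s.
Speed: √(vₓ² + v_y²) = √(14.50² + 1.870²) = 14.62 m/s.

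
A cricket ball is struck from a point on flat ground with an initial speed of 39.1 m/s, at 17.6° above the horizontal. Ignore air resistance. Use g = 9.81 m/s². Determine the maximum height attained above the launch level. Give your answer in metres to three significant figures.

7.12 m

Horizontal component vₓ = 39.10 cos 17.6° = 37.27 m/s; vertical v_y0 = 39.10 sin 17.6° = 11.82 m/s.
At the apex v_y = 0, so H = v_y0²/(2g) = 11.82²/19.62 = 7.124 m.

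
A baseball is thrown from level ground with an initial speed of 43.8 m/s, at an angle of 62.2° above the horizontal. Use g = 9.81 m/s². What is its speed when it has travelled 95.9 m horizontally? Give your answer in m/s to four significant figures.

vₓ = 43.80 cos 62.2° = 20.43 m/s; v_y0 = 43.80 sin 62.2° = 38.74 m/s.
Time to reach x = 95.9 m: t = x/vₓ = 95.9/20.43 = 4.695 s.
Vertical velocity there: v_y = v_y0 − g t = 38.74 − 9.81 × 4.695 = −7.309 m/s.
Speed: √(vₓ² + v_y²) = √(20.43² + 7.309²) = 21.70 m/s.

21.70 m/s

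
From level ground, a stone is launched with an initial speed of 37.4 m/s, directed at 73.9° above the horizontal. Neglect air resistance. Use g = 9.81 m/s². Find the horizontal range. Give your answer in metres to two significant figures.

Horizontal component vₓ = 37.40 cos 73.9° = 10.37 m/s; vertical v_y0 = 37.40 sin 73.9° = 35.93 m/s.
Time aloft: T = 2 v_y0 / g = 2 × 35.93 / 9.81 = 7.326 s.
Horizontal distance R = vₓ T = 10.37 × 7.326 = 75.98 m.

76 m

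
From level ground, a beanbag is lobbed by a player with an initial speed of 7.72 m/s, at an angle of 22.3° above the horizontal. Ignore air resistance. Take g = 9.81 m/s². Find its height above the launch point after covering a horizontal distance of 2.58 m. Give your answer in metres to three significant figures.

0.418 m

Components: vₓ = 7.720 cos 22.3° = 7.143 m/s, v_y0 = 7.720 sin 22.3° = 2.929 m/s.
Time to reach x = 2.58 m: t = x/vₓ = 2.58/7.143 = 0.3612 s.
Height: y = v_y0 t − ½ g t² = 2.929 × 0.3612 − 4.905 × 0.3612² = 1.058 − 0.6400 = 0.4182 m.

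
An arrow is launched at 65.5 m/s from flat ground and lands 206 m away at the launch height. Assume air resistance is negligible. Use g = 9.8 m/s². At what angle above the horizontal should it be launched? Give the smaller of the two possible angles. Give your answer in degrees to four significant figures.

R = v₀² sin 2θ / g gives sin 2θ = gR/v₀² = 9.80·206/65.5² = 0.4706.
2θ = 28.07° or 180° − 28.07° = 151.9°, so θ = 14.04° or 75.96°.
The smaller angle is 14.04°.

14.04°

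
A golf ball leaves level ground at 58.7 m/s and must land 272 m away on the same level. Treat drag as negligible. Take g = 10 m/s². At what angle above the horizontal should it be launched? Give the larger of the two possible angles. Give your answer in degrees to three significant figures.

63.9°

Level-ground range R = v₀² sin(2θ)/g ⇒ sin(2θ) = gR/v₀² = 10.0 × 272 / 58.7² = 0.7894.
2θ = 52.13° or 180° − 52.13° = 127.9°, so θ = 26.06° or 63.94°.
The larger angle is 63.94°.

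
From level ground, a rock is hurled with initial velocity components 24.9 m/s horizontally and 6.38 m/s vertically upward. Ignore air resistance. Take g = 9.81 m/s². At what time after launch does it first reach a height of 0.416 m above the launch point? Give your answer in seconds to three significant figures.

Require v_y0 t − ½ g t² = 0.416, i.e. 4.905 t² − 6.380 t + 0.416 = 0.
Quadratic formula: t = (6.380 ± √32.542) / 9.81 = (6.380 ± 5.705) / 9.81 → t = 0.06885 s or 1.232 s.
The first (ascending) time is 0.06885 s.

0.0688 s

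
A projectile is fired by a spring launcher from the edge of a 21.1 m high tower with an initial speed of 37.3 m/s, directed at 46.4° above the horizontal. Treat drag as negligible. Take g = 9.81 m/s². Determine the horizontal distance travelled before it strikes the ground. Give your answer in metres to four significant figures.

159.5 m

vₓ = 37.30 cos 46.4° = 25.72 m/s; v_y0 = 37.30 sin 46.4° = 27.01 m/s.
With up positive and y = 0 at the ground: y(t) = 21.1 + (27.01) t − 4.905 t². Setting y = 0 and taking the positive root: t = [27.01 + √(27.01² + 2·9.81·21.1)] / 9.81 = (27.01 + 33.82) / 9.81 = 6.201 s.
Horizontal distance: R = vₓ t = 25.72 × 6.201 = 159.5 m.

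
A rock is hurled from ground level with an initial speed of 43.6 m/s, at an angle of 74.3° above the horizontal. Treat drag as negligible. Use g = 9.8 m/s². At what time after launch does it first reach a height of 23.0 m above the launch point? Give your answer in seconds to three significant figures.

vₓ = 43.60 cos 74.3° = 11.80 m/s; v_y0 = 43.60 sin 74.3° = 41.97 m/s.
Set y = v_y0 t − ½ g t² = 23.0: 4.900 t² − 41.97 t + 23.0 = 0.
t = [41.97 ± √(41.97² − 2·9.80·23.0)] / 9.80 = (41.97 ± 36.21) / 9.80, so t = 0.5884 s or t = 7.978 s.
The first (ascending) time is 0.5884 s.

0.588 s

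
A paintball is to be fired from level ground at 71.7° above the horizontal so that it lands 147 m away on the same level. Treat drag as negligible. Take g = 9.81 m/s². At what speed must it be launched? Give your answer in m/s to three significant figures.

49.2 m/s

Level-ground range: R = v₀² sin(2θ)/g, so v₀ = √(gR / sin 2θ).
v₀ = √(9.81 × 147 / sin 143.4°) = √(1442 / 0.5962) = √2418.7 = 49.18 m/s.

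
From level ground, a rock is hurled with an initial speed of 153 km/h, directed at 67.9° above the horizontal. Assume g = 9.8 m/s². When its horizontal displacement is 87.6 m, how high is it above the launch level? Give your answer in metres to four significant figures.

68.66 m

Convert: 153 km/h = 153/3.6 = 42.50 m/s.
vₓ = 42.50 cos 67.9° = 15.99 m/s; v_y0 = 42.50 sin 67.9° = 39.38 m/s.
Time to reach x = 87.6 m: t = x/vₓ = 87.6/15.99 = 5.479 s.
Height: y = v_y0 t − ½ g t² = 39.38 × 5.479 − 4.900 × 5.479² = 215.7 − 147.1 = 68.66 m.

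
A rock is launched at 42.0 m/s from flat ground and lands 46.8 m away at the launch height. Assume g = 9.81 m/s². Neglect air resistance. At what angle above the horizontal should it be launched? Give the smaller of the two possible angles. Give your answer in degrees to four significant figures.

R = v₀² sin 2θ / g gives sin 2θ = gR/v₀² = 9.81·46.8/42.0² = 0.2603.
2θ = 15.09° or 180° − 15.09° = 164.9°, so θ = 7.543° or 82.46°.
The smaller angle is 7.543°.

7.543°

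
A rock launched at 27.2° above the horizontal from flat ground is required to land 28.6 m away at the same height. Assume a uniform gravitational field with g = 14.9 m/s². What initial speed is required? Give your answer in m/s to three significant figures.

Level-ground range: R = v₀² sin(2θ)/g, so v₀ = √(gR / sin 2θ).
v₀ = √(14.9 × 28.6 / sin 54.40°) = √(426.1 / 0.8131) = √524.09 = 22.89 m/s.

22.9 m/s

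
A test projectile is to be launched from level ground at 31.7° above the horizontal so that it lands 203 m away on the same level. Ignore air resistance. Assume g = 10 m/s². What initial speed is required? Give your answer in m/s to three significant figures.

From R = (v₀² / g) sin 2θ: v₀ = √(gR / sin 2θ).
v₀ = √(10.0 × 203 / sin 63.40°) = √(2030 / 0.8942) = √2270.3 = 47.65 m/s.

47.6 m/s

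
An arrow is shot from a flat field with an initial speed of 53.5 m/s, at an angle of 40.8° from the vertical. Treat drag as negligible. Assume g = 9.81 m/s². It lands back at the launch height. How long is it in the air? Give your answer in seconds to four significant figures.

Components: vₓ = 53.50 sin 40.8° = 34.96 m/s, v_y0 = 53.50 cos 40.8° = 40.50 m/s.
Landing at launch height ⇒ T = 2 v_y0 / g = 2 × 40.50 / 9.81 = 8.257 s.

8.257 s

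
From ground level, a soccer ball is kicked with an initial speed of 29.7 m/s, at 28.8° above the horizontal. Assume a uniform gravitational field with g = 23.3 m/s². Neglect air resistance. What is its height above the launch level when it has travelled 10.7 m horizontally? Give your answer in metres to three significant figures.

3.91 m

vₓ = 29.70 cos 28.8° = 26.03 m/s; v_y0 = 29.70 sin 28.8° = 14.31 m/s.
x = vₓ t ⇒ t = 10.7/26.03 = 0.4111 s.
Height: y = v_y0 t − ½ g t² = 14.31 × 0.4111 − 11.65 × 0.4111² = 5.882 − 1.969 = 3.913 m.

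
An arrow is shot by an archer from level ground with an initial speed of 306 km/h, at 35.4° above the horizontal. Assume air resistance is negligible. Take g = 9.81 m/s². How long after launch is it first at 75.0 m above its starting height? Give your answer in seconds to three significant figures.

Convert: 306 km/h = 306/3.6 = 85.00 m/s.
vₓ = 85.00 cos 35.4° = 69.29 m/s; v_y0 = 85.00 sin 35.4° = 49.24 m/s.
Require v_y0 t − ½ g t² = 75.0, i.e. 4.905 t² − 49.24 t + 75.0 = 0.
t = [49.24 ± √(49.24² − 2·9.81·75.0)] / 9.81 = (49.24 ± 30.87) / 9.81, so t = 1.872 s or t = 8.166 s.
The first (ascending) time is 1.872 s.

1.87 s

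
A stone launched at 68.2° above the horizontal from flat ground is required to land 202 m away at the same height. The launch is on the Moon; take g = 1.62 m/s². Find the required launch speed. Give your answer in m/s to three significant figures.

21.8 m/s

Level-ground range: R = v₀² sin(2θ)/g, so v₀ = √(gR / sin 2θ).
v₀ = √(1.62 × 202 / sin 136.4°) = √(327.2 / 0.6896) = √474.52 = 21.78 m/s.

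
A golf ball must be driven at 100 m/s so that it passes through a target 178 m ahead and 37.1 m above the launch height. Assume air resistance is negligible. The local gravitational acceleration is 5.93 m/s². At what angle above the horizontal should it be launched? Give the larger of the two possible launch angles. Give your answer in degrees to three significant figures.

86.9°

Trajectory: y = x tanθ − g x² (1 + tan²θ)/(2v₀²). With x = 178, y = 37.1, v₀ = 100, g = 5.93:
9.394 tan²θ − 178 tanθ + (46.49) = 0.
tanθ = [178 ± √(178² − 4 × 9.394 × (46.49))] / (2 × 9.394) = (178 ± 173.0) / 18.79, giving tanθ = 0.2649 or 18.68.
θ = 14.84° or 86.94°; the larger is 86.94°.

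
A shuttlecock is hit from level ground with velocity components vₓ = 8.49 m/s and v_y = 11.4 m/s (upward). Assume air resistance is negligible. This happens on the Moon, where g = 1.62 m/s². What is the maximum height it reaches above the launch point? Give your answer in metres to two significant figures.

40 m

Peak height H = v_y0² / (2g) = 129.96 / 3.240 = 40.11 m.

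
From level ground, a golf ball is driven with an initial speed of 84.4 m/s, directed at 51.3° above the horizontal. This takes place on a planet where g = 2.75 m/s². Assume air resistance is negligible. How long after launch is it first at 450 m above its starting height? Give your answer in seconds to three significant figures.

8.25 s

Components: vₓ = 84.40 cos 51.3° = 52.77 m/s, v_y0 = 84.40 sin 51.3° = 65.87 m/s.
Set y = v_y0 t − ½ g t² = 450: 1.375 t² − 65.87 t + 450 = 0.
Quadratic formula: t = (65.87 ± √1863.6) / 2.75 = (65.87 ± 43.17) / 2.75 → t = 8.254 s or 39.65 s.
The first (ascending) time is 8.254 s.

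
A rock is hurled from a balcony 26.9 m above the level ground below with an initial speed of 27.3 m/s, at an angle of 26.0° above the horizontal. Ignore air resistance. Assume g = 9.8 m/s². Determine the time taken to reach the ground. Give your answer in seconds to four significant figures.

3.863 s

vₓ = 27.30 cos 26.0° = 24.54 m/s; v_y0 = 27.30 sin 26.0° = 11.97 m/s.
With up positive and y = 0 at the ground: y(t) = 26.9 + (11.97) t − 4.900 t². Setting y = 0 and taking the positive root: t = [11.97 + √(11.97² + 2·9.80·26.9)] / 9.80 = (11.97 + 25.89) / 9.80 = 3.863 s.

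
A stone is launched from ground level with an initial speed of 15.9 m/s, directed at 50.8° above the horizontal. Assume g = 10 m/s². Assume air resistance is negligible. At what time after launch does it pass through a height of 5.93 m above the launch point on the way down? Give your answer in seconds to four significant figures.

Horizontal component vₓ = 15.90 cos 50.8° = 10.05 m/s; vertical v_y0 = 15.90 sin 50.8° = 12.32 m/s.
Height y(t) = 12.32 t − 5.000 t² = 5.93 gives 5.000 t² − 12.32 t + 5.93 = 0.
Quadratic formula: t = (12.32 ± √33.222) / 10.0 = (12.32 ± 5.764) / 10.0 → t = 0.6558 s or 1.809 s.
The descending-branch root is 1.809 s.

1.809 s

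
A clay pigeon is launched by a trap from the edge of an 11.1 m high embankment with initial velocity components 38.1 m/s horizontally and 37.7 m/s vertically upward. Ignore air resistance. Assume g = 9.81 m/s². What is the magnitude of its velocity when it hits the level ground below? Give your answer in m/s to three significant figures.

Vertical motion (up positive, ground at y = 0): 4.905 t² − (37.70) t − 11.1 = 0, so t = (37.70 + √(37.70² + 2·9.81·11.1)) / 9.81 = (37.70 + 40.49) / 9.81 = 7.970 s.
Vertical velocity at impact: v_y = v_y0 − g t = 37.70 − 9.81 × 7.970 = −40.49 m/s.
Speed: |v| = √(vₓ² + v_y²) = √(38.10² + 40.49²) = 55.59 m/s.

55.6 m/s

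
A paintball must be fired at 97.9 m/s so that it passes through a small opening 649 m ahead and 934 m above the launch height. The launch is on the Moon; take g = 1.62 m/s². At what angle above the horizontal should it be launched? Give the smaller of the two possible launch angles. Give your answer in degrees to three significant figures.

Trajectory: y = x tanθ − g x² (1 + tan²θ)/(2v₀²). With x = 649, y = 934, v₀ = 97.9, g = 1.62:
35.60 tan²θ − 649 tanθ + (969.6) = 0.
tanθ = [649 ± √(649² − 4 × 35.60 × (969.6))] / (2 × 35.60) = (649 ± 532.1) / 71.19, giving tanθ = 1.642 or 16.59.
θ = 58.66° or 86.55°; the smaller is 58.66°.

58.7°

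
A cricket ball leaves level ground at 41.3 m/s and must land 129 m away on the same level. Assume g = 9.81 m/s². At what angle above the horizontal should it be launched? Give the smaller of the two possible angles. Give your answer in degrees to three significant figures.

23.9°

From R = (v₀²/g) sin 2θ: sin 2θ = 9.81 × 129 / 1705.7 = 0.7419.
2θ = 47.90° or 180° − 47.90° = 132.1°, so θ = 23.95° or 66.05°.
The smaller angle is 23.95°.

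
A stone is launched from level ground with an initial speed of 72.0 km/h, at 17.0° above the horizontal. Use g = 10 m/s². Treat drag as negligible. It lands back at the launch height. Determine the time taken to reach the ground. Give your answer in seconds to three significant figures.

1.17 s

Convert: 72.0 km/h = 72.0/3.6 = 20.00 m/s.
vₓ = 20.00 cos 17.0° = 19.13 m/s; v_y0 = 20.00 sin 17.0° = 5.847 m/s.
Time of flight on level ground: T = 2 v_y0 / g = 2 × 5.847 / 10.0 = 1.169 s.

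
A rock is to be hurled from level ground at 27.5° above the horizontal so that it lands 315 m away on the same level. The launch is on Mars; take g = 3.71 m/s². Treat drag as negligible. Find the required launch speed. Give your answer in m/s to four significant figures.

From R = (v₀² / g) sin 2θ: v₀ = √(gR / sin 2θ).
v₀ = √(3.71 × 315 / sin 55.00°) = √(1169 / 0.8192) = √1426.7 = 37.77 m/s.

37.77 m/s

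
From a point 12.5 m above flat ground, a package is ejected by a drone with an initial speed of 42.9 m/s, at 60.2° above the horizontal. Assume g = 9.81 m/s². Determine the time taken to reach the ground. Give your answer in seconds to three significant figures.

7.91 s

Resolve: vₓ = 42.90 cos 60.2° = 21.32 m/s and v_y0 = 42.90 sin 60.2° = 37.23 m/s.
The projectile lands when y = 12.5 + (37.23) t − ½·9.81·t² = 0. Positive root: t = (37.23 + √(37.23² + 2·9.81·12.5)) / 9.81 = (37.23 + 40.39) / 9.81 = 7.912 s.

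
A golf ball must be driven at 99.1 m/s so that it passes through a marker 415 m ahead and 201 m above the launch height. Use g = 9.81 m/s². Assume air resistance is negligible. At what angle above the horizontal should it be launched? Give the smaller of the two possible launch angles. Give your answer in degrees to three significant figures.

39.9°

Trajectory: y = x tanθ − g x² (1 + tan²θ)/(2v₀²). With x = 415, y = 201, v₀ = 99.1, g = 9.81:
86.02 tan²θ − 415 tanθ + (287.0) = 0.
tanθ = [415 ± √(415² − 4 × 86.02 × (287.0))] / (2 × 86.02) = (415 ± 271.1) / 172.0, giving tanθ = 0.8367 or 3.988.
θ = 39.92° or 75.92°; the smaller is 39.92°.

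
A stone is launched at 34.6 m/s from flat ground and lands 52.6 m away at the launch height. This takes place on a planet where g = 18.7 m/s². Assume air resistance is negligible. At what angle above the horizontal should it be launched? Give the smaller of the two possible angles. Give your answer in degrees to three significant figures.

Level-ground range R = v₀² sin(2θ)/g ⇒ sin(2θ) = gR/v₀² = 18.7 × 52.6 / 34.6² = 0.8216.
2θ = 55.25° or 180° − 55.25° = 124.8°, so θ = 27.62° or 62.38°.
The smaller angle is 27.62°.

27.6°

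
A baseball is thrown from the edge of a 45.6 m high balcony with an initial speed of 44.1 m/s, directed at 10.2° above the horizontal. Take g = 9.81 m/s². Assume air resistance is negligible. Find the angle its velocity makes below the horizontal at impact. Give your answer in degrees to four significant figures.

Components: vₓ = 44.10 cos 10.2° = 43.40 m/s, v_y0 = 44.10 sin 10.2° = 7.809 m/s.
The projectile lands when y = 45.6 + (7.809) t − ½·9.81·t² = 0. Positive root: t = (7.809 + √(7.809² + 2·9.81·45.6)) / 9.81 = (7.809 + 30.91) / 9.81 = 3.947 s.
At impact: v_y = v_y0 − g t = −30.91 m/s; vₓ = 43.40 m/s.
Angle below horizontal: arctan(|v_y|/vₓ) = arctan(30.91/43.40) = 35.46°.

35.46°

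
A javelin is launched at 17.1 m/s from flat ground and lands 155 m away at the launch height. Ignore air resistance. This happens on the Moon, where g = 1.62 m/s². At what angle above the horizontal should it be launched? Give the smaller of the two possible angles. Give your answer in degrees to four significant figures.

29.59°

From R = (v₀²/g) sin 2θ: sin 2θ = 1.62 × 155 / 292.41 = 0.8587.
2θ = 59.17° or 180° − 59.17° = 120.8°, so θ = 29.59° or 60.41°.
The smaller angle is 29.59°.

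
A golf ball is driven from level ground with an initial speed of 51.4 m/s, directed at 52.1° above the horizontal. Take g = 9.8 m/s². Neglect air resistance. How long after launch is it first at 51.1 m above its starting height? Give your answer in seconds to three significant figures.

1.55 s

Components: vₓ = 51.40 cos 52.1° = 31.57 m/s, v_y0 = 51.40 sin 52.1° = 40.56 m/s.
Require v_y0 t − ½ g t² = 51.1, i.e. 4.900 t² − 40.56 t + 51.1 = 0.
t = [40.56 ± √(40.56² − 2·9.80·51.1)] / 9.80 = (40.56 ± 25.37) / 9.80, so t = 1.550 s or t = 6.727 s.
The first (ascending) time is 1.550 s.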